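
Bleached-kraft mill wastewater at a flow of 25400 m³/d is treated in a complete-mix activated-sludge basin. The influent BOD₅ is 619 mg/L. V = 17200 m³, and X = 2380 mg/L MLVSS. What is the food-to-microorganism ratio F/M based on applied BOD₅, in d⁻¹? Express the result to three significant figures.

F/M ≈ 0.384 d⁻¹

F/M = applied load / biomass = Q·S₀/(V·X) = 25400 × 619 / (17200 × 2380) = 0.3841 d⁻¹.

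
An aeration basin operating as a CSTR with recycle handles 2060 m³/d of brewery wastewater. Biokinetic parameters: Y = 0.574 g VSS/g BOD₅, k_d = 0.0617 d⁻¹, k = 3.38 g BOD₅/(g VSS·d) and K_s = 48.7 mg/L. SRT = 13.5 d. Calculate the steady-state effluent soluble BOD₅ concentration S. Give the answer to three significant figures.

From the Monod/SRT balance for a CMAS, S = K_s·(1+k_d θ_c)/[θ_c·(Y k − k_d) − 1] = 48.7 × (1 + 0.0617 × 13.5) / [13.5 × (0.574 × 3.38 − 0.0617) − 1] = 89.26 / 24.36 = 3.665 mg/L.

S ≈ 3.66 mg/L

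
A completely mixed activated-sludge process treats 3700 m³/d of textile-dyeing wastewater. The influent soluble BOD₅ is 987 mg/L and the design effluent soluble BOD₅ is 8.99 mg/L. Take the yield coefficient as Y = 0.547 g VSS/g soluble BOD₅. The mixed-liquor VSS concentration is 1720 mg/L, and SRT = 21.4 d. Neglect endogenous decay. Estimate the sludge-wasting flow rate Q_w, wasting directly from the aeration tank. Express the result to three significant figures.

Q_w ≈ 1150 m³/d

Biomass mass balance (decay neglected): V·X = Y·Q·(S₀ − S)·θ_c, so V = 0.547 × 3700 × (987 − 8.99) × 21.4 / 1720 = 24627 m³.
With mixed-liquor wasting, θ_c = V/Q_w, so Q_w = V/θ_c = 24627/21.4 = 1151 m³/d.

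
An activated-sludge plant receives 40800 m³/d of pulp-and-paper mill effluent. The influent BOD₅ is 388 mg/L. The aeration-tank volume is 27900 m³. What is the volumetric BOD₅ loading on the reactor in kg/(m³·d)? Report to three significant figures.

Applied BOD₅ load per unit volume = Q·S₀/V = (40800 × 388/1000)/27900 = 0.5674 kg BOD₅·m⁻³·d⁻¹.

L_v ≈ 0.567 kg BOD₅/(m³·d)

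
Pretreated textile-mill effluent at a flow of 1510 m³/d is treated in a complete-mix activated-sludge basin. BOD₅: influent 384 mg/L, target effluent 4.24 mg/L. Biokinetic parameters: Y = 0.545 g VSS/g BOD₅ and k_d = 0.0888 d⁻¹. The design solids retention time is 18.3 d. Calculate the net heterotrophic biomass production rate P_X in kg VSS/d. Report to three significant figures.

P_X ≈ 119 kg VSS/d

Correct the yield for decay: Y_obs = Y/(1 + k_d θ_c) = 0.545 / (1 + 0.0888 × 18.3) = 0.545 / 2.625 = 0.2076.
Mass of BOD₅ removed per day: Q(S₀ − S) = 1510 × 379.8 g/m³ = 573.4 kg/d.
Biomass produced: P_X = Y_obs·Q·ΔS = 0.2076 × 573.4 ≈ 119.1 kg VSS/d.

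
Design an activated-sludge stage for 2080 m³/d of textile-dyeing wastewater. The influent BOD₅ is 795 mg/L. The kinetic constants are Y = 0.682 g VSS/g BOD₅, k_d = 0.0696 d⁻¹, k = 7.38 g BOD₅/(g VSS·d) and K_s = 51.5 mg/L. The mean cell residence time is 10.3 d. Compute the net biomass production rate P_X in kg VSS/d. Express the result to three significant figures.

Effluent substrate depends only on kinetics and SRT: S = K_s(1 + k_d θ_c) / [θ_c(Yk − k_d) − 1] = 51.5 × (1 + 0.0696 × 10.3) / [10.3 × (0.682 × 7.38 − 0.0696) − 1] = 88.42 / 50.12 = 1.764 mg/L.
The observed yield is Y_obs = Y/(1 + k_d·θ_c) = 0.682 / (1 + 0.0696 × 10.3) = 0.682 / 1.717 = 0.3972 g VSS per g BOD₅ removed.
Substrate removed = Q·(S₀ − S) = 2080 m³/d × (795 − 1.76) g/m³ = 1.65×10^6 g/d = 1650 kg/d.
Net biomass production P_X = Y_obs × Q·(S₀ − S) = 0.3972 × 1650 = 655.4 kg VSS/d.

P_X ≈ 655 kg VSS/d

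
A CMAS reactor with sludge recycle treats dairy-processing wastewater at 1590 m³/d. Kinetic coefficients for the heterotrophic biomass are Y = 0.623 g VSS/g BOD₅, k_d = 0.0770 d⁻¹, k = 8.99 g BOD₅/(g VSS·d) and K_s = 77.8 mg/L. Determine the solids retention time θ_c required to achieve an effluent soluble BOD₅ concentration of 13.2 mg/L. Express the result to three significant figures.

θ_c ≈ 1.36 d

From 1/θ_c = Y·k·S/(K_s + S) − k_d: Y·k·S/(K_s+S) = 0.623 × 8.99 × 13.2 / (77.8 + 13.2) = 0.8124 d⁻¹.
1/θ_c = 0.8124 − 0.0770 = 0.7354 d⁻¹, so θ_c = 1.360 d.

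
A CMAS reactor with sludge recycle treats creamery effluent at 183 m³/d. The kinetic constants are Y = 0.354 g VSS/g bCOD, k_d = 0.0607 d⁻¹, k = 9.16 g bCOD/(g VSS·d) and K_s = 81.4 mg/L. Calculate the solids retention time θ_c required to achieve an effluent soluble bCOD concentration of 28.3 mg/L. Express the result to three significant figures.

θ_c ≈ 1.29 d

At the target effluent, Y k S/(K_s+S) = 0.354×9.16×28.3/109.7 = 0.8365 d⁻¹.
Then 1/θ_c = μ − k_d = 0.8365 − 0.0607 = 0.7758 d⁻¹, giving θ_c = 1.289 d.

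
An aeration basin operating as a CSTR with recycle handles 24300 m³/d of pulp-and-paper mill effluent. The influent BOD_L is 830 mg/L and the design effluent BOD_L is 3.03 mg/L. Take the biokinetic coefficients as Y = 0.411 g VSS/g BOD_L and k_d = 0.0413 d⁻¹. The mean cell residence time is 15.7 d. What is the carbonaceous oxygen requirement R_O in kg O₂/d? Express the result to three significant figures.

Observed yield with endogenous decay: Y_obs = Y / (1 + k_d·θ_c) = 0.411 / (1 + 0.0413 × 15.7) = 0.411 / 1.648 = 0.2493 g VSS/g BOD_L.
ΔS = 830 − 3.03 = 827.0 mg/L, so the substrate removal rate is 24300 × 827.0/1000 = 20095 kg BOD_L/d.
Biomass synthesised: P_X = Y_obs × 20095 = 5010 kg VSS/d.
Carbonaceous O₂ demand = substrate oxidised − cell-mass equivalent = 20095 − 1.42 × 5010 = 12981 kg O₂/d.

R_O ≈ 13000 kg O₂/d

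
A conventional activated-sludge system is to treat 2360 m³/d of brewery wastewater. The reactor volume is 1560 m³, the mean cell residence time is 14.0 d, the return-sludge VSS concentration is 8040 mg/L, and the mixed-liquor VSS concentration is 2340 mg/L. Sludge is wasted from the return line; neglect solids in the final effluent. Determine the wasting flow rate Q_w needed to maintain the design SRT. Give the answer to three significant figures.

Q_w ≈ 32.4 m³/d

θ_c = V·X/(Q_w·X_r) when wasting from the recycle, so Q_w = V·X/(θ_c·X_r) = 1560 × 2340 / (14.0 × 8040) = 32.43 m³/d.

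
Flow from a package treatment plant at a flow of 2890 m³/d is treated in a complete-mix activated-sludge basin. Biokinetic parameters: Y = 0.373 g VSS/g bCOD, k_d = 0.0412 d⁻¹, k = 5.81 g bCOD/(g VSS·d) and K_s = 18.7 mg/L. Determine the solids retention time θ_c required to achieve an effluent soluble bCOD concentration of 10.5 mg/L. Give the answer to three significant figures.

θ_c ≈ 1.35 d

At the target effluent, Y k S/(K_s+S) = 0.373×5.81×10.5/29.20 = 0.7793 d⁻¹.
θ_c = 1/(μ − k_d) = 1/(0.7793 − 0.0412) = 1/0.7381 = 1.355 d.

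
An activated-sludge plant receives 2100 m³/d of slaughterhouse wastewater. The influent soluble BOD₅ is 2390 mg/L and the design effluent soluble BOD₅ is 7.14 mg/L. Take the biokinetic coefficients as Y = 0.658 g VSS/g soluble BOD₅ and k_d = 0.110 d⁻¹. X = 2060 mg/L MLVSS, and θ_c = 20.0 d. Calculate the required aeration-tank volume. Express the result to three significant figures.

Rearranging the biomass balance for a CMAS with decay, V = Y·Q·ΔS·θ_c / [X·(1+k_d θ_c)] = 0.658 × 2100 × (2390 − 7.14) × 20.0 / [2060 × (1 + 0.110 × 20.0)] = 6.59×10^7 / 6592 = 9990 m³.

V ≈ 9990 m³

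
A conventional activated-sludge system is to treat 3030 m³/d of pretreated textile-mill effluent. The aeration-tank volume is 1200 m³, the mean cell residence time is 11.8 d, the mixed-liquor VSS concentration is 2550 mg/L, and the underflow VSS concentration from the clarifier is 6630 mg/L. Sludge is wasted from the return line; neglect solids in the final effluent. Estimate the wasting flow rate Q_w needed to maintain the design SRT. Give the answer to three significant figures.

Q_w ≈ 39.1 m³/d

Wasting from the return line (neglecting effluent solids): Q_w = V·X / (θ_c·X_r) = 1200 × 2550 / (11.8 × 6630) = 39.11 m³/d.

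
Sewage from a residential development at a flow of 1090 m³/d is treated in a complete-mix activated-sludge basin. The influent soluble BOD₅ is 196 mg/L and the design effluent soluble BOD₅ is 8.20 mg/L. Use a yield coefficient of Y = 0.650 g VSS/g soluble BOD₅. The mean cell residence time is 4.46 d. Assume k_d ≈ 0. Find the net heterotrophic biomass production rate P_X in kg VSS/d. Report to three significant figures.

No decay correction is needed, so Y_obs = Y = 0.650.
ΔS = 196 − 8.20 = 187.8 mg/L, so the substrate removal rate is 1090 × 187.8/1000 = 204.7 kg soluble BOD₅/d.
So the net sludge growth is P_X = 0.6500 × 204.7 = 133.1 kg VSS/d.

P_X ≈ 133 kg VSS/d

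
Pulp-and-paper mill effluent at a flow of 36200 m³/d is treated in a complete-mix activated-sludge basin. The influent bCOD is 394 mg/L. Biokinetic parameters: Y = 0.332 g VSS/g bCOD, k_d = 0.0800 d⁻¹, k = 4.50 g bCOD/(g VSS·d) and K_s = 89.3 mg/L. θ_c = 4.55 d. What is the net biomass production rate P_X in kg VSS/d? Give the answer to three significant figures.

P_X ≈ 3270 kg VSS/d

For a completely mixed reactor with recycle the Lawrence–McCarty relation gives S = K_s·(1 + k_d·θ_c) / [θ_c·(Y·k − k_d) − 1] = 89.3 × (1 + 0.0800 × 4.55) / [4.55 × (0.332 × 4.50 − 0.0800) − 1] = 121.8 / 5.434 = 22.42 mg/L.
Observed yield with endogenous decay: Y_obs = Y / (1 + k_d·θ_c) = 0.332 / (1 + 0.0800 × 4.55) = 0.332 / 1.364 = 0.2434 g VSS/g bCOD.
Substrate removed = Q·(S₀ − S) = 36200 m³/d × (394 − 22.4) g/m³ = 1.35×10^7 g/d = 13452 kg/d.
So the net sludge growth is P_X = 0.2434 × 13452 = 3274 kg VSS/d.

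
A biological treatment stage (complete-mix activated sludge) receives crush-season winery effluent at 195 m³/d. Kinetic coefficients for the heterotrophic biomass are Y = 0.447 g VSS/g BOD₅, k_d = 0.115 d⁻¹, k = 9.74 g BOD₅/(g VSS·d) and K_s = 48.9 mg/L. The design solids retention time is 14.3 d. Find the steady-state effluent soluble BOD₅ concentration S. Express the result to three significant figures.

For a completely mixed reactor with recycle the Lawrence–McCarty relation gives S = K_s·(1 + k_d·θ_c) / [θ_c·(Y·k − k_d) − 1] = 48.9 × (1 + 0.115 × 14.3) / [14.3 × (0.447 × 9.74 − 0.115) − 1] = 129.3 / 59.61 = 2.169 mg/L.

S ≈ 2.17 mg/L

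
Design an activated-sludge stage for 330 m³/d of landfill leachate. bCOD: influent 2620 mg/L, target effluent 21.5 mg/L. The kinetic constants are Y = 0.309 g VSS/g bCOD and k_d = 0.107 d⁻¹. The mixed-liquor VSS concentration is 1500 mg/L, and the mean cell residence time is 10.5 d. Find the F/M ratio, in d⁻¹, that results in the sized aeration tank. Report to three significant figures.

F/M ≈ 0.660 d⁻¹

From the SRT design equation V = Y Q (S₀−S) θ_c / [X (1 + k_d θ_c)] = 0.309 × 330 × (2620 − 21.5) × 10.5 / [1500 × (1 + 0.107 × 10.5)] = 2.78×10^6 / 3185 = 873.5 m³.
Food-to-microorganism ratio F/M = Q S₀ / (V X) = 330 × 2620 / (873.5 × 1500) = 0.6599 d⁻¹.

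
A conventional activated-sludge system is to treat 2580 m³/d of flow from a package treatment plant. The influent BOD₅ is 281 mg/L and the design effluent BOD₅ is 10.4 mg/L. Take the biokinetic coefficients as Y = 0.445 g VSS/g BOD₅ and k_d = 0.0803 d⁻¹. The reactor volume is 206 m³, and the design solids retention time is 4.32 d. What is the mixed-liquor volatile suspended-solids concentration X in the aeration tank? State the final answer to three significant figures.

Solving the biomass balance for X: X = Y Q (S₀−S) θ_c / [V (1+k_d θ_c)] = 0.445 × 2580 × (281 − 10.4) × 4.32 / [206 × (1 + 0.0803 × 4.32)] = 4837 mg/L.

X ≈ 4840 mg/L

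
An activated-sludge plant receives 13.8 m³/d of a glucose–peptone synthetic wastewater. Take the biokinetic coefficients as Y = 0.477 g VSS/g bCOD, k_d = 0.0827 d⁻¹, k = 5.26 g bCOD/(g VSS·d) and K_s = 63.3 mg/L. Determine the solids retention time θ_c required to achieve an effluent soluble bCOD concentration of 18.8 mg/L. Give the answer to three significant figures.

Specific growth rate at S = 18.8 mg/L: μ = YkS/(K_s+S) = 0.477·5.26·18.8/(63.3+18.8) = 0.5745 d⁻¹.
Then 1/θ_c = μ − k_d = 0.5745 − 0.0827 = 0.4918 d⁻¹, giving θ_c = 2.033 d.

θ_c ≈ 2.03 d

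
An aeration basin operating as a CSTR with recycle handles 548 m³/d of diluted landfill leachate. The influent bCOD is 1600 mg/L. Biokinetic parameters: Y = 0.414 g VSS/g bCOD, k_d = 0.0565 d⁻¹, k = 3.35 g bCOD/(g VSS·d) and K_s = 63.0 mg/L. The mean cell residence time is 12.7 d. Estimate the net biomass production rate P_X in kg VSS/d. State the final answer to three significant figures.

P_X ≈ 210 kg VSS/d

From the Monod/SRT balance for a CMAS, S = K_s·(1+k_d θ_c)/[θ_c·(Y k − k_d) − 1] = 63.0 × (1 + 0.0565 × 12.7) / [12.7 × (0.414 × 3.35 − 0.0565) − 1] = 108.2 / 15.90 = 6.807 mg/L.
The observed yield is Y_obs = Y/(1 + k_d·θ_c) = 0.414 / (1 + 0.0565 × 12.7) = 0.414 / 1.718 = 0.2410 g VSS per g bCOD removed.
Substrate removed = Q·(S₀ − S) = 548 m³/d × (1600 − 6.81) g/m³ = 8.73×10^5 g/d = 873.1 kg/d.
P_X = Y_obs · Q(S₀ − S) = 0.2410 × 873.1 = 210.4 kg VSS/d.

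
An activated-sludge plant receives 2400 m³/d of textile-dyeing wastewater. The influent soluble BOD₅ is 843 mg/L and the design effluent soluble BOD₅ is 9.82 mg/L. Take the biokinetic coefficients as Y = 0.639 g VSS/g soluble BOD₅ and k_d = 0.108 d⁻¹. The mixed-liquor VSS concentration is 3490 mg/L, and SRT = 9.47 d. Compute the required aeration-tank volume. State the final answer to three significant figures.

Rearranging the biomass balance for a CMAS with decay, V = Y·Q·ΔS·θ_c / [X·(1+k_d θ_c)] = 0.639 × 2400 × (843 − 9.82) × 9.47 / [3490 × (1 + 0.108 × 9.47)] = 1.21×10^7 / 7059 = 1714 m³.

V ≈ 1710 m³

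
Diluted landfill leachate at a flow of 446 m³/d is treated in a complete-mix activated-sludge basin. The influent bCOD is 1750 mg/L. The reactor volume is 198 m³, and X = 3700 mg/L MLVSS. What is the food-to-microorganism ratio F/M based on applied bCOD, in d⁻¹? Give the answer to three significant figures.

F/M ≈ 1.07 d⁻¹

F/M = Q·S₀ / (V·X) = 446 × 1750 / (198.0 × 3700) = 1.065 g bCOD·(g VSS·d)⁻¹.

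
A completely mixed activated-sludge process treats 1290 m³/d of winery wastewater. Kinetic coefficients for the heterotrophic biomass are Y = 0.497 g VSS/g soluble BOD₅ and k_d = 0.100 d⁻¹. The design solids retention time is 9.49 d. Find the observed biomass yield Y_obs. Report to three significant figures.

The observed yield is Y_obs = Y/(1 + k_d·θ_c) = 0.497 / (1 + 0.100 × 9.49) = 0.497 / 1.949 = 0.2550 g VSS per g soluble BOD₅ removed.

Y_obs ≈ 0.255 g VSS/g soluble BOD₅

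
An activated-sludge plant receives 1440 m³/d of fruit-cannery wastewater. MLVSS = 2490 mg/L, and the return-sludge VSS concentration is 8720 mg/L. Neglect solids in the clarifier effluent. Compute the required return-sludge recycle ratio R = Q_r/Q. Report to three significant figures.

Mass balance around the secondary clarifier (neglecting effluent solids): R = X / (X_r − X) = 2490 / (8720 − 2490) = 0.3997.

R ≈ 0.400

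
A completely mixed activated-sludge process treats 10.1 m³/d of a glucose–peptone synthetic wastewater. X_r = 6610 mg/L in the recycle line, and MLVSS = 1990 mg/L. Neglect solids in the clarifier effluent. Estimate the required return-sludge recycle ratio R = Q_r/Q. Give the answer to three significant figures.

Mass balance around the secondary clarifier (neglecting effluent solids): R = X / (X_r − X) = 1990 / (6610 − 1990) = 0.4307.

R ≈ 0.431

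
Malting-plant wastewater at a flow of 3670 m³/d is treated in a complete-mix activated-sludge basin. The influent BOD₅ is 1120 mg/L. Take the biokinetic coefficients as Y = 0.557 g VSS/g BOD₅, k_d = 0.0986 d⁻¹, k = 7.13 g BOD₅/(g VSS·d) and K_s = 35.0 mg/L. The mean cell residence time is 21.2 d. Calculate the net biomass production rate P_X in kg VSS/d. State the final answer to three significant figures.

For a completely mixed reactor with recycle the Lawrence–McCarty relation gives S = K_s·(1 + k_d·θ_c) / [θ_c·(Y·k − k_d) − 1] = 35.0 × (1 + 0.0986 × 21.2) / [21.2 × (0.557 × 7.13 − 0.0986) − 1] = 108.2 / 81.10 = 1.334 mg/L.
Observed yield with endogenous decay: Y_obs = Y / (1 + k_d·θ_c) = 0.557 / (1 + 0.0986 × 21.2) = 0.557 / 3.090 = 0.1802 g VSS/g BOD₅.
ΔS = 1120 − 1.33 = 1119 mg/L, so the substrate removal rate is 3670 × 1119/1000 = 4106 kg BOD₅/d.
Biomass produced: P_X = Y_obs·Q·ΔS = 0.1802 × 4106 ≈ 740.0 kg VSS/d.

P_X ≈ 740 kg VSS/d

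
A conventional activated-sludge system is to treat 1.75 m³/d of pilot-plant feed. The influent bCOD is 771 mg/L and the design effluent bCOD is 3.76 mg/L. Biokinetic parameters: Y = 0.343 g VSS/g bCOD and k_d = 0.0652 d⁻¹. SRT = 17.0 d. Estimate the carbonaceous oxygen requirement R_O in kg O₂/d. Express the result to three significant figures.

R_O ≈ 1.03 kg O₂/d

Observed yield with endogenous decay: Y_obs = Y / (1 + k_d·θ_c) = 0.343 / (1 + 0.0652 × 17.0) = 0.343 / 2.108 = 0.1627 g VSS/g bCOD.
Q·(S₀ − S) = 1.75 × (771 − 3.76) × 10⁻³ = 1.343 kg/d removed.
Net sludge production P_X = 0.1627 × 1.343 = 0.2184 kg VSS/d.
R_O = Q·(S₀ − S) − 1.42·P_X = 1.343 − 1.42 × 0.2184 = 1.033 kg O₂/d.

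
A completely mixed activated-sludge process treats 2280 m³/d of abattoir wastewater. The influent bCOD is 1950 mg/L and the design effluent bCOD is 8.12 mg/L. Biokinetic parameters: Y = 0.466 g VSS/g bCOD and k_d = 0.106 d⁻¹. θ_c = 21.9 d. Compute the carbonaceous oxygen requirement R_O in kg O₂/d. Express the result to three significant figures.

R_O ≈ 3550 kg O₂/d

Correct the yield for decay: Y_obs = Y/(1 + k_d θ_c) = 0.466 / (1 + 0.106 × 21.9) = 0.466 / 3.321 = 0.1403.
Q·(S₀ − S) = 2280 × (1950 − 8.12) × 10⁻³ = 4427 kg/d removed.
Net sludge production P_X = 0.1403 × 4427 = 621.2 kg VSS/d.
R_O = Q·(S₀ − S) − 1.42·P_X = 4427 − 1.42 × 621.2 = 3545 kg O₂/d.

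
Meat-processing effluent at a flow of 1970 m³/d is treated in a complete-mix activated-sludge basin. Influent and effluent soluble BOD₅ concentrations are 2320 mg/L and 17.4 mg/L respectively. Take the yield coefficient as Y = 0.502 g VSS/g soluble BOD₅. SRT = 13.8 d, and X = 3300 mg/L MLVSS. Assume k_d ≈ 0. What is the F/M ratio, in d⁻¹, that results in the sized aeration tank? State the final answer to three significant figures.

F/M ≈ 0.145 d⁻¹

With k_d = 0 the design equation reduces to V = Y Q (S₀−S) θ_c / X = 0.502 × 1970 × (2320 − 17.4) × 13.8 / 3300 = 9523 m³.
F/M = applied load / biomass = Q·S₀/(V·X) = 1970 × 2320 / (9523 × 3300) = 0.1454 d⁻¹.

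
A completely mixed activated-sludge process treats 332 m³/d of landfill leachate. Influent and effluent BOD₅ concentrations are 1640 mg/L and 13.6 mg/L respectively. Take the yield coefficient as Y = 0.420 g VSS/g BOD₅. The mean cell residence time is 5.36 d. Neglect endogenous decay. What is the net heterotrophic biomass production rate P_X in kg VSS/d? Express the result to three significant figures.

No decay correction is needed, so Y_obs = Y = 0.420.
Mass of BOD₅ removed per day: Q(S₀ − S) = 332 × 1626 g/m³ = 540.0 kg/d.
Biomass produced: P_X = Y_obs·Q·ΔS = 0.4200 × 540.0 ≈ 226.8 kg VSS/d.

P_X ≈ 227 kg VSS/d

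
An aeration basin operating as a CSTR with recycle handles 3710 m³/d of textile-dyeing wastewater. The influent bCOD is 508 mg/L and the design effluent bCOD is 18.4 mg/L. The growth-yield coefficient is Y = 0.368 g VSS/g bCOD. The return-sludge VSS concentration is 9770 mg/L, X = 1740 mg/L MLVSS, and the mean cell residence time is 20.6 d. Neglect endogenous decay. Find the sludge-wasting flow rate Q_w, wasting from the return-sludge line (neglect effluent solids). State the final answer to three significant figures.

Q_w ≈ 68.4 m³/d

With k_d = 0 the design equation reduces to V = Y Q (S₀−S) θ_c / X = 0.368 × 3710 × (508 − 18.4) × 20.6 / 1740 = 7914 m³.
Q_w = (V·X)/(θ_c X_r) = 7914 × 1740 / (20.6 × 9770) = 68.42 m³/d.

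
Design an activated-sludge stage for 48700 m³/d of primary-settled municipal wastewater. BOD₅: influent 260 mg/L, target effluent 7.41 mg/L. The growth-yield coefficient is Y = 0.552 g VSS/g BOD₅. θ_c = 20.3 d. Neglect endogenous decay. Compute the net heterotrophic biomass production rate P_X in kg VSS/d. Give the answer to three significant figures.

Since k_d ≈ 0, Y_obs = Y = 0.552 g VSS/g BOD₅.
Substrate removed = Q·(S₀ − S) = 48700 m³/d × (260 − 7.41) g/m³ = 1.23×10^7 g/d = 12301 kg/d.
Net biomass production P_X = Y_obs × Q·(S₀ − S) = 0.5520 × 12301 = 6790 kg VSS/d.

P_X ≈ 6790 kg VSS/d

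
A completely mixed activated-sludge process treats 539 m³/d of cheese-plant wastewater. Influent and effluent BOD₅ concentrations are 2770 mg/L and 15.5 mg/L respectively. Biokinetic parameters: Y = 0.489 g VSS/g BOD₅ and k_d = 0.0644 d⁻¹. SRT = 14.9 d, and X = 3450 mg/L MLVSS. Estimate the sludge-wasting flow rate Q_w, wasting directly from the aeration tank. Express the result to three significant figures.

Q_w ≈ 107 m³/d

Rearranging the biomass balance for a CMAS with decay, V = Y·Q·ΔS·θ_c / [X·(1+k_d θ_c)] = 0.489 × 539 × (2770 − 15.5) × 14.9 / [3450 × (1 + 0.0644 × 14.9)] = 1.08×10^7 / 6760 = 1600 m³.
With mixed-liquor wasting, θ_c = V/Q_w, so Q_w = V/θ_c = 1600/14.9 = 107.4 m³/d.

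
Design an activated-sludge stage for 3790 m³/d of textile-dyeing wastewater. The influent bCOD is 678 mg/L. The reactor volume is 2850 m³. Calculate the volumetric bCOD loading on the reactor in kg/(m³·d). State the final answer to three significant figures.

L_v ≈ 0.902 kg bCOD/(m³·d)

Applied bCOD load per unit volume = Q·S₀/V = (3790 × 678/1000)/2850 = 0.9016 kg bCOD·m⁻³·d⁻¹.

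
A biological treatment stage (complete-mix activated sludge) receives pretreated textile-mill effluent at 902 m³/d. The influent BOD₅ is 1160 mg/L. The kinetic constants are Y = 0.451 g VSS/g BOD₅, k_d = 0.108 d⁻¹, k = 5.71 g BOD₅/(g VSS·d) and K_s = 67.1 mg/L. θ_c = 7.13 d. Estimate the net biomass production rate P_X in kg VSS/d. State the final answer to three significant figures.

From the Monod/SRT balance for a CMAS, S = K_s·(1+k_d θ_c)/[θ_c·(Y k − k_d) − 1] = 67.1 × (1 + 0.108 × 7.13) / [7.13 × (0.451 × 5.71 − 0.108) − 1] = 118.8 / 16.59 = 7.159 mg/L.
Y_obs = Y / (1 + k_d θ_c) = 0.451 / (1 + 0.108 × 7.13) = 0.451 / 1.770 = 0.2548.
Q·(S₀ − S) = 902 × (1160 − 7.16) × 10⁻³ = 1040 kg/d removed.
Biomass produced: P_X = Y_obs·Q·ΔS = 0.2548 × 1040 ≈ 265.0 kg VSS/d.

P_X ≈ 265 kg VSS/d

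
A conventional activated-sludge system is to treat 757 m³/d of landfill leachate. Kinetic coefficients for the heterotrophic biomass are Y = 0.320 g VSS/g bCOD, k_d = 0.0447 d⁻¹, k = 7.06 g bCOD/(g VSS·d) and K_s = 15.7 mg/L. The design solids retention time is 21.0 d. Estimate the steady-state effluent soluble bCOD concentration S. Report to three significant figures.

S ≈ 0.669 mg/L

From the Monod/SRT balance for a CMAS, S = K_s·(1+k_d θ_c)/[θ_c·(Y k − k_d) − 1] = 15.7 × (1 + 0.0447 × 21.0) / [21.0 × (0.320 × 7.06 − 0.0447) − 1] = 30.44 / 45.50 = 0.6689 mg/L.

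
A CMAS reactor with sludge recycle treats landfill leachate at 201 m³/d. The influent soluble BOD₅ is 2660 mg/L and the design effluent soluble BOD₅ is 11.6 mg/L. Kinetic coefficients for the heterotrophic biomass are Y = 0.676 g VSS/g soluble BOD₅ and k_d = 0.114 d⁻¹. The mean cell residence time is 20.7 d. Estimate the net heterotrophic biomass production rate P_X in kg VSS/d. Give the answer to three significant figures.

Observed yield with endogenous decay: Y_obs = Y / (1 + k_d·θ_c) = 0.676 / (1 + 0.114 × 20.7) = 0.676 / 3.360 = 0.2012 g VSS/g soluble BOD₅.
ΔS = 2660 − 11.6 = 2648 mg/L, so the substrate removal rate is 201 × 2648/1000 = 532.3 kg soluble BOD₅/d.
Biomass produced: P_X = Y_obs·Q·ΔS = 0.2012 × 532.3 ≈ 107.1 kg VSS/d.

P_X ≈ 107 kg VSS/d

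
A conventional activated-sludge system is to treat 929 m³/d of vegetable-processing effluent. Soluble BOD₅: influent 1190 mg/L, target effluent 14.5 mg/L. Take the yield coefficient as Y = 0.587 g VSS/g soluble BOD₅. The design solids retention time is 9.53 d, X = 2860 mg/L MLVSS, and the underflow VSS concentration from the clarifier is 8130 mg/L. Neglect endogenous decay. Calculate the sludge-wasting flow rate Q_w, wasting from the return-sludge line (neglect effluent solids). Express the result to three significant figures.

V·X = Y·Q·ΔS·θ_c gives V = 0.587 × 929 × (1190 − 14.5) × 9.53 / 2860 = 2136 m³.
Q_w = (V·X)/(θ_c X_r) = 2136 × 2860 / (9.53 × 8130) = 78.85 m³/d.

Q_w ≈ 78.8 m³/d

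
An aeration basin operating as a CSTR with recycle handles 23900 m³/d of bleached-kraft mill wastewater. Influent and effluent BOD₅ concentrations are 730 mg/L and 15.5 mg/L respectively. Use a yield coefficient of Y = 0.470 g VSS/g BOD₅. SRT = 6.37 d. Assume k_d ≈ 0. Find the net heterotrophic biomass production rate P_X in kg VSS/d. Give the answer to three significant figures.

Since k_d ≈ 0, Y_obs = Y = 0.470 g VSS/g BOD₅.
Q·(S₀ − S) = 23900 × (730 − 15.5) × 10⁻³ = 17077 kg/d removed.
So the net sludge growth is P_X = 0.4700 × 17077 = 8026 kg VSS/d.

P_X ≈ 8030 kg VSS/d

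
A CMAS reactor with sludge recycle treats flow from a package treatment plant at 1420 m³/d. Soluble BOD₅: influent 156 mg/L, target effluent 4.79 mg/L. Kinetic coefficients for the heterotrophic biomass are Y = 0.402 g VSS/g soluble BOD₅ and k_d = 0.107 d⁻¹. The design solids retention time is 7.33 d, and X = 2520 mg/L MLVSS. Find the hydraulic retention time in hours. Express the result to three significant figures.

τ ≈ 2.38 h

Rearranging the biomass balance for a CMAS with decay, V = Y·Q·ΔS·θ_c / [X·(1+k_d θ_c)] = 0.402 × 1420 × (156 − 4.79) × 7.33 / [2520 × (1 + 0.107 × 7.33)] = 6.33×10^5 / 4496 = 140.7 m³.
τ = V/Q = 140.7/1420 = 0.09909 d, or 2.378 h.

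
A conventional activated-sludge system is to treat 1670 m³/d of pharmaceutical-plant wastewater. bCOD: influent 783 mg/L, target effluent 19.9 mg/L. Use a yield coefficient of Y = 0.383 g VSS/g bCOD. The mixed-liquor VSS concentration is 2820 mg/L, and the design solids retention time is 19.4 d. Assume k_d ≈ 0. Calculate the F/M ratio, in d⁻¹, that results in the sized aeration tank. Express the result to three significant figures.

F/M ≈ 0.138 d⁻¹

With k_d = 0 the design equation reduces to V = Y Q (S₀−S) θ_c / X = 0.383 × 1670 × (783 − 19.9) × 19.4 / 2820 = 3358 m³.
F/M = Q·S₀ / (V·X) = 1670 × 783 / (3358 × 2820) = 0.1381 g bCOD·(g VSS·d)⁻¹.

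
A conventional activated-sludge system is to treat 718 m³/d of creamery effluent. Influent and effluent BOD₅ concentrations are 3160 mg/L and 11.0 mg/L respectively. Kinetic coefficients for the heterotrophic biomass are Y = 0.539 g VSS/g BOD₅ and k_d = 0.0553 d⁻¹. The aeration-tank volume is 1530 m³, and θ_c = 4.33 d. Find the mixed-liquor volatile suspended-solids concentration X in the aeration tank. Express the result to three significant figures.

X ≈ 2780 mg/L

From V·X·(1 + k_d·θ_c) = Y·Q·(S₀ − S)·θ_c: X = 0.539 × 718 × (3160 − 11.0) × 4.33 / [1530 × (1 + 0.0553 × 4.33)] = 2783 mg/L.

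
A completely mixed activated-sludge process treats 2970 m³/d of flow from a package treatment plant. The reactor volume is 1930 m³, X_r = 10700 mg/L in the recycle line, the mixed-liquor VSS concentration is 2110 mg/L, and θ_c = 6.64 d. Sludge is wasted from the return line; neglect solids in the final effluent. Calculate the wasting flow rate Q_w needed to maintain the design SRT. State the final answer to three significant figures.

Q_w ≈ 57.3 m³/d

θ_c = V·X/(Q_w·X_r) when wasting from the recycle, so Q_w = V·X/(θ_c·X_r) = 1930 × 2110 / (6.64 × 10700) = 57.32 m³/d.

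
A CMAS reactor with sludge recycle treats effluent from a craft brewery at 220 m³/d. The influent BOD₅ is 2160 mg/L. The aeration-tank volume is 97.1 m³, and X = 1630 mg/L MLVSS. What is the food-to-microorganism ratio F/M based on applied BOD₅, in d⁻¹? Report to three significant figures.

F/M ≈ 3.00 d⁻¹

F/M = applied load / biomass = Q·S₀/(V·X) = 220 × 2160 / (97.10 × 1630) = 3.002 d⁻¹.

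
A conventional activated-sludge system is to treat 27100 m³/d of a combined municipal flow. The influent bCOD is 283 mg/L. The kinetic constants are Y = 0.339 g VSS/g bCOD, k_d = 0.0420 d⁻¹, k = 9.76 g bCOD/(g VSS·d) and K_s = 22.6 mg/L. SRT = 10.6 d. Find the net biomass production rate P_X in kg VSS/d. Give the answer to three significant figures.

Effluent substrate depends only on kinetics and SRT: S = K_s(1 + k_d θ_c) / [θ_c(Yk − k_d) − 1] = 22.6 × (1 + 0.0420 × 10.6) / [10.6 × (0.339 × 9.76 − 0.0420) − 1] = 32.66 / 33.63 = 0.9713 mg/L.
The observed yield is Y_obs = Y/(1 + k_d·θ_c) = 0.339 / (1 + 0.0420 × 10.6) = 0.339 / 1.445 = 0.2346 g VSS per g bCOD removed.
ΔS = 283 − 0.971 = 282.0 mg/L, so the substrate removal rate is 27100 × 282.0/1000 = 7643 kg bCOD/d.
P_X = Y_obs · Q(S₀ − S) = 0.2346 × 7643 = 1793 kg VSS/d.

P_X ≈ 1790 kg VSS/d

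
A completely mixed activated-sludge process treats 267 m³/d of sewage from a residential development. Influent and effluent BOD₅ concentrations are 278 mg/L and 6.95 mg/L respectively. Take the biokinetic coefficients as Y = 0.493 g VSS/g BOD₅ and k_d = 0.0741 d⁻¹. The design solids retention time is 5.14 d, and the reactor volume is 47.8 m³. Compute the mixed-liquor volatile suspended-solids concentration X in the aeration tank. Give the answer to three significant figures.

Solving the biomass balance for X: X = Y Q (S₀−S) θ_c / [V (1+k_d θ_c)] = 0.493 × 267 × (278 − 6.95) × 5.14 / [47.8 × (1 + 0.0741 × 5.14)] = 2778 mg/L.

X ≈ 2780 mg/L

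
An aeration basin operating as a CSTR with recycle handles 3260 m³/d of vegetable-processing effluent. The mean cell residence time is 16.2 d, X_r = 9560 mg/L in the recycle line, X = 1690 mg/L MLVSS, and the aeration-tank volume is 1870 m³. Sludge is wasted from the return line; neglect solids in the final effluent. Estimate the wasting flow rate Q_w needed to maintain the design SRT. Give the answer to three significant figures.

Q_w ≈ 20.4 m³/d

Wasting from the return line (neglecting effluent solids): Q_w = V·X / (θ_c·X_r) = 1870 × 1690 / (16.2 × 9560) = 20.41 m³/d.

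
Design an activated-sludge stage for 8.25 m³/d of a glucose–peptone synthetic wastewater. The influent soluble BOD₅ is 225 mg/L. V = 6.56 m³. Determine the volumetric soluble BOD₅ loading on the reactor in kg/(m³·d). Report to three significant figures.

L_v = Q S₀ / V = 8.25 × 225 × 10⁻³ / 6.560 = 0.2830 kg/(m³·d).

L_v ≈ 0.283 kg soluble BOD₅/(m³·d)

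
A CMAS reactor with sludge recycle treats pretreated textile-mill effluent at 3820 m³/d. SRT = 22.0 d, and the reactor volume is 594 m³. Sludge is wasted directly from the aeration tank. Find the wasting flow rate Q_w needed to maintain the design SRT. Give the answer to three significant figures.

Q_w ≈ 27.0 m³/d

Wasting from the aeration tank: Q_w = V / θ_c = 594.0 / 22.0 = 27.00 m³/d.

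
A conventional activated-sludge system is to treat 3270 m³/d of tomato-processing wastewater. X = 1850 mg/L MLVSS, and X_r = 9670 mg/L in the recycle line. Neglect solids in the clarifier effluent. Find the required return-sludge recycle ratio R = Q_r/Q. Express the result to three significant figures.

R ≈ 0.237

Solids balance on the clarifier gives (1+R)X = R·X_r, so R = X/(X_r − X) = 1850 / (9670 − 1850) = 0.2366.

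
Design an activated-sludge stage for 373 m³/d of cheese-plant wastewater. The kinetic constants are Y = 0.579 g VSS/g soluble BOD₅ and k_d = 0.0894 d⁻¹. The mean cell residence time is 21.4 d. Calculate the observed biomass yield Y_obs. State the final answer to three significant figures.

Y_obs ≈ 0.199 g VSS/g soluble BOD₅

The observed yield is Y_obs = Y/(1 + k_d·θ_c) = 0.579 / (1 + 0.0894 × 21.4) = 0.579 / 2.913 = 0.1988 g VSS per g soluble BOD₅ removed.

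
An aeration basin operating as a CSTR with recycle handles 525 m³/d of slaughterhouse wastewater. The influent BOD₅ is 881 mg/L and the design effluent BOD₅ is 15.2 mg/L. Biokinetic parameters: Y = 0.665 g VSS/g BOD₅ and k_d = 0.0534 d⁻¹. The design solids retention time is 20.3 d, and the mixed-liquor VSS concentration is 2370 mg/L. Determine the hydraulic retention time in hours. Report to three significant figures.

Steady-state biomass mass balance: V·X·(1 + k_d·θ_c) = Y·Q·(S₀ − S)·θ_c, so V = 0.665 × 525 × (881 − 15.2) × 20.3 / [2370 × (1 + 0.0534 × 20.3)] = 6.14×10^6 / 4939 = 1242 m³.
τ = V/Q = 1242/525 = 2.366 d, or 56.79 h.

τ ≈ 56.8 h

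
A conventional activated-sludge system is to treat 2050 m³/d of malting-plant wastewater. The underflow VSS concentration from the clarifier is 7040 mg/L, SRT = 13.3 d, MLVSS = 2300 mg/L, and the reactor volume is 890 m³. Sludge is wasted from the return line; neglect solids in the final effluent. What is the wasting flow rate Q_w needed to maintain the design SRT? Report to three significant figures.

Q_w = (V·X)/(θ_c X_r) = 890.0 × 2300 / (13.3 × 7040) = 21.86 m³/d.

Q_w ≈ 21.9 m³/d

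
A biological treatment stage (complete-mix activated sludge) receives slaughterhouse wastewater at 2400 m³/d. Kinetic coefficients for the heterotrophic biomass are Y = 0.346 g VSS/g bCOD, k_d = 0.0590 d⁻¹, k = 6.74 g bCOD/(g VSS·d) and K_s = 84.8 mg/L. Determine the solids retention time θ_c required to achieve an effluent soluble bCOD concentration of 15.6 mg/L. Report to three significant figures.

θ_c ≈ 3.30 d

Specific growth rate at S = 15.6 mg/L: μ = YkS/(K_s+S) = 0.346·6.74·15.6/(84.8+15.6) = 0.3623 d⁻¹.
θ_c = 1/(μ − k_d) = 1/(0.3623 − 0.0590) = 1/0.3033 = 3.297 d.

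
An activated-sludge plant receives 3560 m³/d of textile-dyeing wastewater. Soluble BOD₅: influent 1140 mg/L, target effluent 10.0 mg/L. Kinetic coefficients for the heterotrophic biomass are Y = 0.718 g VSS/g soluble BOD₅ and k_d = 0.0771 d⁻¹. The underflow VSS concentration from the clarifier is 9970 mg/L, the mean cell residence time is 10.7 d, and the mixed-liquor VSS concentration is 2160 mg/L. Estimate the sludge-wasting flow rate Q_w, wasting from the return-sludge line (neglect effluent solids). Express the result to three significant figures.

Steady-state biomass mass balance: V·X·(1 + k_d·θ_c) = Y·Q·(S₀ − S)·θ_c, so V = 0.718 × 3560 × (1140 − 10.0) × 10.7 / [2160 × (1 + 0.0771 × 10.7)] = 3.09×10^7 / 3942 = 7840 m³.
Q_w = (V·X)/(θ_c X_r) = 7840 × 2160 / (10.7 × 9970) = 158.7 m³/d.

Q_w ≈ 159 m³/d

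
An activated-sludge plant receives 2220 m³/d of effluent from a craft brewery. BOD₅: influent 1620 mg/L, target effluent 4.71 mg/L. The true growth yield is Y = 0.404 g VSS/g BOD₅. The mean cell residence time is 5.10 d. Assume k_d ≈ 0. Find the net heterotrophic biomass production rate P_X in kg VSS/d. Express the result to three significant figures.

No decay correction is needed, so Y_obs = Y = 0.404.
ΔS = 1620 − 4.71 = 1615 mg/L, so the substrate removal rate is 2220 × 1615/1000 = 3586 kg BOD₅/d.
So the net sludge growth is P_X = 0.4040 × 3586 = 1449 kg VSS/d.

P_X ≈ 1450 kg VSS/d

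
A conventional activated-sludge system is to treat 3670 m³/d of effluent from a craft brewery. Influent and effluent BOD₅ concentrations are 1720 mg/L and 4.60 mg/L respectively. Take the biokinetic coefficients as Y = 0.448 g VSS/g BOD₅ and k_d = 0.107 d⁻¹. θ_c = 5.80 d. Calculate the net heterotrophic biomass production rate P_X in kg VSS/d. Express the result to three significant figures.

Y_obs = Y / (1 + k_d θ_c) = 0.448 / (1 + 0.107 × 5.80) = 0.448 / 1.621 = 0.2764.
Substrate removed = Q·(S₀ − S) = 3670 m³/d × (1720 − 4.60) g/m³ = 6.3×10^6 g/d = 6296 kg/d.
Biomass produced: P_X = Y_obs·Q·ΔS = 0.2764 × 6296 ≈ 1740 kg VSS/d.

P_X ≈ 1740 kg VSS/d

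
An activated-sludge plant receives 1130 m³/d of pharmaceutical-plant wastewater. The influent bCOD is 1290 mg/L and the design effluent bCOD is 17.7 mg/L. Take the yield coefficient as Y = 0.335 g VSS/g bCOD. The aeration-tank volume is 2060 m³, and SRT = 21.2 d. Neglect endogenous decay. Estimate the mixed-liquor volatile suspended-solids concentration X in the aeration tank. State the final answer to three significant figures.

X ≈ 4960 mg/L

From V·X = Y·Q·(S₀ − S)·θ_c (decay neglected): X = 0.335 × 1130 × (1290 − 17.7) × 21.2 / 2060 = 4957 mg/L.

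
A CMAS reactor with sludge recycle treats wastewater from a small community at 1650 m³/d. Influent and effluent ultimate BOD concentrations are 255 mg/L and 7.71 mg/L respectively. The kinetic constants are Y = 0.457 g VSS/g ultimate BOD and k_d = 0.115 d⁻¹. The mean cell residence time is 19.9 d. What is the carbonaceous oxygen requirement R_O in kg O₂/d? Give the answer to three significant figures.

Y_obs = Y / (1 + k_d θ_c) = 0.457 / (1 + 0.115 × 19.9) = 0.457 / 3.288 = 0.1390.
ΔS = 255 − 7.71 = 247.3 mg/L, so the substrate removal rate is 1650 × 247.3/1000 = 408.0 kg ultimate BOD/d.
Net sludge production P_X = 0.1390 × 408.0 = 56.70 kg VSS/d.
Carbonaceous O₂ demand = substrate oxidised − cell-mass equivalent = 408.0 − 1.42 × 56.70 = 327.5 kg O₂/d.

R_O ≈ 328 kg O₂/d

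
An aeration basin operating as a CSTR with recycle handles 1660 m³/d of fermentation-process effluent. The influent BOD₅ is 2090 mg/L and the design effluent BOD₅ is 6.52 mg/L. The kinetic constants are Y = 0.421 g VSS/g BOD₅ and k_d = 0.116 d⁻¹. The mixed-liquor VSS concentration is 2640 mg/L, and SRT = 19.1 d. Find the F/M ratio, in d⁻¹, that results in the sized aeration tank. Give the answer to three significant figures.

From the SRT design equation V = Y Q (S₀−S) θ_c / [X (1 + k_d θ_c)] = 0.421 × 1660 × (2090 − 6.52) × 19.1 / [2640 × (1 + 0.116 × 19.1)] = 2.78×10^7 / 8489 = 3276 m³.
F/M = Q·S₀ / (V·X) = 1660 × 2090 / (3276 × 2640) = 0.4011 g BOD₅·(g VSS·d)⁻¹.

F/M ≈ 0.401 d⁻¹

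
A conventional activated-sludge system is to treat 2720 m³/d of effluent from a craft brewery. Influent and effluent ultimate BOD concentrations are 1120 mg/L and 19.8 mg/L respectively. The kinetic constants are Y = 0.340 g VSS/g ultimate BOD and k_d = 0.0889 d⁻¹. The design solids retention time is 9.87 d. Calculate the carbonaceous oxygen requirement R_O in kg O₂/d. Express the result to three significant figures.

Correct the yield for decay: Y_obs = Y/(1 + k_d θ_c) = 0.340 / (1 + 0.0889 × 9.87) = 0.340 / 1.877 = 0.1811.
Substrate removed = Q·(S₀ − S) = 2720 m³/d × (1120 − 19.8) g/m³ = 2.99×10^6 g/d = 2993 kg/d.
P_X = Y_obs·Q·(S₀ − S) = 0.1811 × 2993 = 541.9 kg VSS/d.
R_O = Q·ΔS − 1.42 P_X = 2993 − 769.6 = 2223 kg O₂/d.

R_O ≈ 2220 kg O₂/d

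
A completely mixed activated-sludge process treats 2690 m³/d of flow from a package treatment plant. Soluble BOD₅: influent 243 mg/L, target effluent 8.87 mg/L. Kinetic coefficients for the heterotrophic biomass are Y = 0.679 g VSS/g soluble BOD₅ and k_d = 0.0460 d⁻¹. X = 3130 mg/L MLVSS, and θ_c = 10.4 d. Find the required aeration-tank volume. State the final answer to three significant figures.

V ≈ 961 m³

Rearranging the biomass balance for a CMAS with decay, V = Y·Q·ΔS·θ_c / [X·(1+k_d θ_c)] = 0.679 × 2690 × (243 − 8.87) × 10.4 / [3130 × (1 + 0.0460 × 10.4)] = 4.45×10^6 / 4627 = 961.1 m³.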